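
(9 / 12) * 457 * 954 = 653967 / 2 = 326983.50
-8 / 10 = -4 / 5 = -0.80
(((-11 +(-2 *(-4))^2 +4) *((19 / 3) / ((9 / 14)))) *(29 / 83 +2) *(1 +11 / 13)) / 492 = 4.95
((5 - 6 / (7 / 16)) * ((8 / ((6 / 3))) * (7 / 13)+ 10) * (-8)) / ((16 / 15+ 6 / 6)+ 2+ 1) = 289140 / 1729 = 167.23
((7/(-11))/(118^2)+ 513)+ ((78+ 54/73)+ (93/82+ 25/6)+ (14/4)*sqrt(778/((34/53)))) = 7*sqrt(350489)/34+ 821085643775/1375259556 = 718.93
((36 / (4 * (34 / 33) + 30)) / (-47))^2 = 352836 / 700184521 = 0.00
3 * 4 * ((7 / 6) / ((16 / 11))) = 77 / 8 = 9.62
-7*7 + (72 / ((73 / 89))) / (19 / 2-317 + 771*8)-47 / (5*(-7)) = -47.64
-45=-45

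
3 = 3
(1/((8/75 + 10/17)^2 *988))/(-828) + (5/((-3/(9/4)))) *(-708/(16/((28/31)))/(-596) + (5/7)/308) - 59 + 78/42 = -10197266499355201065/177643345350126656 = -57.40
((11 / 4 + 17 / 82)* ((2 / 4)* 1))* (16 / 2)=485 / 41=11.83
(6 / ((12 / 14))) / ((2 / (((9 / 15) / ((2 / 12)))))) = 63 / 5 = 12.60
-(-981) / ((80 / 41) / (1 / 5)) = 40221 / 400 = 100.55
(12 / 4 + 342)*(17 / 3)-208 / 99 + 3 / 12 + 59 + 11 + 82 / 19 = 15254645 / 7524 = 2027.46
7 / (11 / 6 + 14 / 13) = 546 / 227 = 2.41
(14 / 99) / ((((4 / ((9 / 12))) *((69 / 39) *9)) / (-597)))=-18109 / 18216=-0.99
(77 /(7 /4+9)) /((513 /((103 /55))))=2884 /110295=0.03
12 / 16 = 3 / 4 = 0.75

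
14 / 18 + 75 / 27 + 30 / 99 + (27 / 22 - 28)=-4537 / 198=-22.91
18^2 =324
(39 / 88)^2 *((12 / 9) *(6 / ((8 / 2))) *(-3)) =-4563 / 3872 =-1.18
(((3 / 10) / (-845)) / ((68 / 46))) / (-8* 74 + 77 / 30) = 207 / 508032590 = 0.00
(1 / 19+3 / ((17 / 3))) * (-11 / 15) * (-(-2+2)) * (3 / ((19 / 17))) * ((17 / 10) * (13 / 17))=0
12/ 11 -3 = -21/ 11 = -1.91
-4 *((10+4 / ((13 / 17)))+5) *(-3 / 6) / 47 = 526 / 611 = 0.86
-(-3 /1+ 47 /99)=250 /99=2.53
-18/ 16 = -9/ 8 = -1.12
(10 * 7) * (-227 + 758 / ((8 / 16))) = 90230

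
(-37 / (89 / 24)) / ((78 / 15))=-2220 / 1157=-1.92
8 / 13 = 0.62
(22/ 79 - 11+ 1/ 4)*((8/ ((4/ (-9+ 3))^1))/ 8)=15.71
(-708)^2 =501264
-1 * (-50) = 50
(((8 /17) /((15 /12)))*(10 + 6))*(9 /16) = 288 /85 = 3.39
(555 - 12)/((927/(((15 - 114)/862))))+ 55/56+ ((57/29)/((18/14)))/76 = 202220791/216282696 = 0.93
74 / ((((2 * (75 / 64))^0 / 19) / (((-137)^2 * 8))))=211113712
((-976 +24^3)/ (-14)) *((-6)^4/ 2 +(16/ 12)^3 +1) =-112978888/ 189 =-597771.89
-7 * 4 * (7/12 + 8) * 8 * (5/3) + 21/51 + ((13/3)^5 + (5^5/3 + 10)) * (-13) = -151769267/4131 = -36739.11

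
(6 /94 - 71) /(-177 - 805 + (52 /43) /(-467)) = 33475027 /463410459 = 0.07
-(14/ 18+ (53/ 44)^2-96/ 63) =-85975/ 121968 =-0.70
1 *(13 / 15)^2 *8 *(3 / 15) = 1352 / 1125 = 1.20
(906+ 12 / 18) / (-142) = -1360 / 213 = -6.38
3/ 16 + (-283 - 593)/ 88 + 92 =14473/ 176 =82.23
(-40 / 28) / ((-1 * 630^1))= 1 / 441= 0.00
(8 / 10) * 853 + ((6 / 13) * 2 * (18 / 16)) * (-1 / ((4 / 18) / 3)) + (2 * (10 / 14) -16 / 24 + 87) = 4128539 / 5460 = 756.14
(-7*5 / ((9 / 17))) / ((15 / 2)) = -238 / 27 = -8.81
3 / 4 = 0.75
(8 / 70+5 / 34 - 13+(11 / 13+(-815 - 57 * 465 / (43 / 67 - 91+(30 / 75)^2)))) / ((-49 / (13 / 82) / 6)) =934380627723 / 90298312055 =10.35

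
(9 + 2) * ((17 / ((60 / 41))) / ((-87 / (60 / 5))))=-7667 / 435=-17.63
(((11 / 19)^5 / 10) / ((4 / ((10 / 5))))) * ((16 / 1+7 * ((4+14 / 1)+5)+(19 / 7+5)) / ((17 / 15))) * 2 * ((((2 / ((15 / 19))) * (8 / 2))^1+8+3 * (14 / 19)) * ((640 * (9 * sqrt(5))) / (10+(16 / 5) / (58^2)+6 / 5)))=48739087596637152 * sqrt(5) / 4394790973615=24798.43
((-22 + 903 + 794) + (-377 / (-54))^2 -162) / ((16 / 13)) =59202481 / 46656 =1268.91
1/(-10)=-1/10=-0.10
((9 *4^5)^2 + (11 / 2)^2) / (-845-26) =-339738745 / 3484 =-97513.99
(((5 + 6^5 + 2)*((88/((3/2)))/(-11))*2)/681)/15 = -249056/30645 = -8.13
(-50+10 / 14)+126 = 537 / 7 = 76.71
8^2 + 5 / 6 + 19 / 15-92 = -25.90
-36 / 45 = -4 / 5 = -0.80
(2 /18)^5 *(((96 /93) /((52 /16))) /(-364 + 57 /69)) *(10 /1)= -29440 /198774227691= -0.00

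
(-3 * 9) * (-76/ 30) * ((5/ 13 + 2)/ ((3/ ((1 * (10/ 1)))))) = 7068/ 13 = 543.69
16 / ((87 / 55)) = 880 / 87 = 10.11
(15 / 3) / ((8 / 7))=35 / 8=4.38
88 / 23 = 3.83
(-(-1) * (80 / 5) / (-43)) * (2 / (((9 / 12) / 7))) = -896 / 129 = -6.95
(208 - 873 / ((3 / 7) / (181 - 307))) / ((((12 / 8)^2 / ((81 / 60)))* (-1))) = -154122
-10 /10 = -1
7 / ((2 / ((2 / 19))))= 7 / 19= 0.37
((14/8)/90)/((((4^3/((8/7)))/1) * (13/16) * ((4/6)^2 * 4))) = 1/4160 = 0.00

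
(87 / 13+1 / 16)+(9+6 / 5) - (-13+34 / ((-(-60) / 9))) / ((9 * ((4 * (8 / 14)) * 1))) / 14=127163 / 7488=16.98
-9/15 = -3/5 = -0.60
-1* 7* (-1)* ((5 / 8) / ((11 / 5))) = 175 / 88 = 1.99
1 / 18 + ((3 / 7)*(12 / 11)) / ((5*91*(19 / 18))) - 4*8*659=-252675106031 / 11981970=-21087.94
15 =15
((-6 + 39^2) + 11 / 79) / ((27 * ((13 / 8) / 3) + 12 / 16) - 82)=-957568 / 42107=-22.74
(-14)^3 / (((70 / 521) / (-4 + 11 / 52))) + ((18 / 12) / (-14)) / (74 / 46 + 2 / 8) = 2006654492 / 25935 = 77372.45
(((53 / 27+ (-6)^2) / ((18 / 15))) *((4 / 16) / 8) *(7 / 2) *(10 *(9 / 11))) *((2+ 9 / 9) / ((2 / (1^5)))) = 179375 / 4224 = 42.47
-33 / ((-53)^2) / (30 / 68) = -374 / 14045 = -0.03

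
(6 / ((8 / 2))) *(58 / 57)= 29 / 19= 1.53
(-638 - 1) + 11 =-628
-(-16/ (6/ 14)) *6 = 224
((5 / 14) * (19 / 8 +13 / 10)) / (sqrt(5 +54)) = 21 * sqrt(59) / 944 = 0.17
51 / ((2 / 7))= 178.50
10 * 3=30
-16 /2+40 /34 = -116 /17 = -6.82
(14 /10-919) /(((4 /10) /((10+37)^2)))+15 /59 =-298979299 /59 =-5067445.75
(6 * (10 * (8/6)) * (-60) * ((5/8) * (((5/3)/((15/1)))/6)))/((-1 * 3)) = 18.52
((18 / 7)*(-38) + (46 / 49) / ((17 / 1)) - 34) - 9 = -117169 / 833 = -140.66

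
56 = 56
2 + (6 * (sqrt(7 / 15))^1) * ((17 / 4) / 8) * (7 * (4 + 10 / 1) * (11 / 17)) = 140.08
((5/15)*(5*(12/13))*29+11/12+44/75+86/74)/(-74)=-6822631/10678200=-0.64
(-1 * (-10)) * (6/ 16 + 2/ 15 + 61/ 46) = 5063/ 276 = 18.34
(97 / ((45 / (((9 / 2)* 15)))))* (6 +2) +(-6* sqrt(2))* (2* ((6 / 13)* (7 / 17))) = 1164 - 504* sqrt(2) / 221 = 1160.77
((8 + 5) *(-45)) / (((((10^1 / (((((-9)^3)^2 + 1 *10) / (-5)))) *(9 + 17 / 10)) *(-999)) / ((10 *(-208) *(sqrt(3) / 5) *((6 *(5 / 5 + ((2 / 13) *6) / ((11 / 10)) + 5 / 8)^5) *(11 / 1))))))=94610341030284671683649 *sqrt(3) / 65201300809216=2513292151.42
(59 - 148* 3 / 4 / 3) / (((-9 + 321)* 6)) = 11 / 936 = 0.01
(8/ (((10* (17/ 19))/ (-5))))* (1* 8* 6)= -3648/ 17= -214.59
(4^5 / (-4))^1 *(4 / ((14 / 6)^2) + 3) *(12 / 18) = -31232 / 49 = -637.39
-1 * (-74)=74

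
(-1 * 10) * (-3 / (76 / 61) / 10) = 183 / 76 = 2.41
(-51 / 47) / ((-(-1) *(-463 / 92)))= 0.22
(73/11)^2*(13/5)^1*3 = 207831/605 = 343.52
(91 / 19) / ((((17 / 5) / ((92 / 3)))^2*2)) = 9627800 / 49419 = 194.82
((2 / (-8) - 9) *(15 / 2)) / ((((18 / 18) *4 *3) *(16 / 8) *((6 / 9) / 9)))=-4995 / 128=-39.02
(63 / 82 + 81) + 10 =7525 / 82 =91.77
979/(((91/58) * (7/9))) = 511038/637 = 802.26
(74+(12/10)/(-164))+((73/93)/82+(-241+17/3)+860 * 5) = 26301241/6355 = 4138.67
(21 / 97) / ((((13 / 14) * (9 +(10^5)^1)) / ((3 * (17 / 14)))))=0.00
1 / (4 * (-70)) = -1 / 280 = -0.00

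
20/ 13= 1.54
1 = 1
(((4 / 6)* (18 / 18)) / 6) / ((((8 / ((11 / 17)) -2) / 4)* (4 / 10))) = 55 / 513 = 0.11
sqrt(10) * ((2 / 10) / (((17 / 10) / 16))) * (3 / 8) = 12 * sqrt(10) / 17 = 2.23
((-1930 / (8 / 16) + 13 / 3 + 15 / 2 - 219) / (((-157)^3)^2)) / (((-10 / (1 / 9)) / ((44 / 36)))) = 268433 / 72783709100842140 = 0.00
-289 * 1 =-289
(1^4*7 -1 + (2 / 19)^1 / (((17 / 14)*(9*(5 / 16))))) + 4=10.03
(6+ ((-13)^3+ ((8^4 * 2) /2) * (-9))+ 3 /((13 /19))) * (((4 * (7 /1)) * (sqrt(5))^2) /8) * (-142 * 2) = 2523060260 /13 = 194081558.46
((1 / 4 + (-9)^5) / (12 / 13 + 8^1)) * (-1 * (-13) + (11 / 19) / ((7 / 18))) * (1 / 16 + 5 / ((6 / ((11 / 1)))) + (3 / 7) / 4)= -18561381004465 / 20735232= -895161.48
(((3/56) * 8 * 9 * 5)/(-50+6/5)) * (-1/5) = 0.08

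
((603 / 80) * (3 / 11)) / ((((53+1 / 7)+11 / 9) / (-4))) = -113967 / 753500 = -0.15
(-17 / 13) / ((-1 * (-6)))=-17 / 78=-0.22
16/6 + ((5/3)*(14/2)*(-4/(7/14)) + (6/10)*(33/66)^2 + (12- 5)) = -5011/60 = -83.52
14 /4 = 7 /2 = 3.50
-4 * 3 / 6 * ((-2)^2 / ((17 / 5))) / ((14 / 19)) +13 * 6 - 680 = -72018 / 119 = -605.19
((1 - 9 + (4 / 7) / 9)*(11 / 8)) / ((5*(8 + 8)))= -275 / 2016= -0.14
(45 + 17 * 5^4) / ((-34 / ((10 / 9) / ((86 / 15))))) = -133375 / 2193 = -60.82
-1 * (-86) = 86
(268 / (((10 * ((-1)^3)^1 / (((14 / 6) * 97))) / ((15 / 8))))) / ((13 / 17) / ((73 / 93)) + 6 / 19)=-1072679447 / 121668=-8816.45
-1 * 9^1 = -9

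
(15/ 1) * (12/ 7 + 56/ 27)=3580/ 63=56.83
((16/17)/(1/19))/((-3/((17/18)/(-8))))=19/27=0.70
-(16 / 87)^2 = -256 / 7569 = -0.03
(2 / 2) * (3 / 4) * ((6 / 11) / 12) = 3 / 88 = 0.03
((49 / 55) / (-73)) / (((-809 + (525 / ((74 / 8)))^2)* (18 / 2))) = -67081 / 119335078665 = -0.00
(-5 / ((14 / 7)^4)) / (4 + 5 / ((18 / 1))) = -45 / 616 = -0.07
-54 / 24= -9 / 4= -2.25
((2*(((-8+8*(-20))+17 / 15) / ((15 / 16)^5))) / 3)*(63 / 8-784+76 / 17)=13771857461248 / 116184375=118534.51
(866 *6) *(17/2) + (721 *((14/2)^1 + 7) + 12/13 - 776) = 695304/13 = 53484.92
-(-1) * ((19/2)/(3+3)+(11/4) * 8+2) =307/12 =25.58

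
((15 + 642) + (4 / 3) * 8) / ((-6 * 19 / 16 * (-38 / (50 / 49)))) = 400600 / 159201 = 2.52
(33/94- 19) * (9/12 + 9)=-181.83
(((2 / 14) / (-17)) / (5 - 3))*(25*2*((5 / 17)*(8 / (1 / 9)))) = -9000 / 2023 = -4.45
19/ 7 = 2.71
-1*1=-1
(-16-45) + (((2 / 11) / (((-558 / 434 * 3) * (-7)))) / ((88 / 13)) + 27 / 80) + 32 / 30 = -15575707 / 261360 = -59.59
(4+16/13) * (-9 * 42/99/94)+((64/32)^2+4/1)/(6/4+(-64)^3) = -15931628/74972755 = -0.21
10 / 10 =1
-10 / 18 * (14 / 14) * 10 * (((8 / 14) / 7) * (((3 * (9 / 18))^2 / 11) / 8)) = -25 / 2156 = -0.01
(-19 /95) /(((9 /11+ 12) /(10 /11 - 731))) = 2677 /235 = 11.39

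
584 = 584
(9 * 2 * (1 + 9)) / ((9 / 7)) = 140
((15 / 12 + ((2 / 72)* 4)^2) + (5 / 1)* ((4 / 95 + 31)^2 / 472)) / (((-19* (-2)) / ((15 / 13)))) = 60887507 / 174822192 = 0.35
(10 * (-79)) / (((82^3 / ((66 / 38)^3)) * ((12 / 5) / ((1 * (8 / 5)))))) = -4731705 / 945458278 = -0.01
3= 3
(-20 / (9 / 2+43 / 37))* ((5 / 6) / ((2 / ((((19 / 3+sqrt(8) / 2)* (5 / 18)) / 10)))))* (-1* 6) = 925* sqrt(2) / 3771+17575 / 11313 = 1.90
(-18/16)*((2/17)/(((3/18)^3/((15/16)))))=-3645/136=-26.80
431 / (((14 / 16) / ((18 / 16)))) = 3879 / 7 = 554.14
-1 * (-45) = 45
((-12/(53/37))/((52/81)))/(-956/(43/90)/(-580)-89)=11211777/73503209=0.15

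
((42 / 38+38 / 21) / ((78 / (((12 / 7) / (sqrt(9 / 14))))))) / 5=2326 * sqrt(14) / 544635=0.02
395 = 395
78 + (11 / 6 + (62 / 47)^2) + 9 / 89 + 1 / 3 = 96737063 / 1179606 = 82.01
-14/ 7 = -2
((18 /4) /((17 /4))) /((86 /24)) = 216 /731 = 0.30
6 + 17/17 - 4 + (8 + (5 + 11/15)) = 251/15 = 16.73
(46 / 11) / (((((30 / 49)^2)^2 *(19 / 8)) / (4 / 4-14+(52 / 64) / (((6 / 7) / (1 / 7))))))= -1723675499 / 10692000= -161.21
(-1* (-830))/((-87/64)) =-53120/87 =-610.57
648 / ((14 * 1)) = 324 / 7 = 46.29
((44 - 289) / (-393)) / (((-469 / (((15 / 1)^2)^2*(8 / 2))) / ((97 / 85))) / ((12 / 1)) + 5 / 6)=3849930000 / 5145290537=0.75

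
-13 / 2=-6.50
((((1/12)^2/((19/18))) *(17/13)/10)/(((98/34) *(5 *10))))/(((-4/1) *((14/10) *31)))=-289/8404323200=-0.00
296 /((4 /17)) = 1258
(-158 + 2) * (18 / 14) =-1404 / 7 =-200.57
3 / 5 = 0.60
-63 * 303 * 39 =-744471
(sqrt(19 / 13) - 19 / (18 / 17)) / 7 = -323 / 126 + sqrt(247) / 91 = -2.39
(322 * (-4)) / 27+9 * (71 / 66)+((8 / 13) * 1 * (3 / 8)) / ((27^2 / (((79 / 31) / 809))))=-66269876417 / 1742940342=-38.02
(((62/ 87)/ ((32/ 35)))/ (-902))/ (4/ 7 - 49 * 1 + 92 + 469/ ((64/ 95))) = -3038/ 2600667597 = -0.00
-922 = -922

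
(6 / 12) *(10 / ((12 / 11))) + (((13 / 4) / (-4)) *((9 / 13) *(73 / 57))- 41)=-33869 / 912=-37.14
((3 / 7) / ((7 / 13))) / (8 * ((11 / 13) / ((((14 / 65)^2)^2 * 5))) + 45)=0.00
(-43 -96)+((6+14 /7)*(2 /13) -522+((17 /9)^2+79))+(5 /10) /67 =-81443209 /141102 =-577.19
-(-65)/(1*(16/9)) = 585/16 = 36.56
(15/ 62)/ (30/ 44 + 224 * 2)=165/ 306001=0.00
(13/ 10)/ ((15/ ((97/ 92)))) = 1261/ 13800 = 0.09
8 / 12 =2 / 3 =0.67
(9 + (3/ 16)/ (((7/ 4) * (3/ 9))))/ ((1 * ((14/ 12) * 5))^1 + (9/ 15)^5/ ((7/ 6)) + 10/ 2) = 2446875/ 2861246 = 0.86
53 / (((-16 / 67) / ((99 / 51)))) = -117183 / 272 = -430.82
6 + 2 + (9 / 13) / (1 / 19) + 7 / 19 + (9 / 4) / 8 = 172335 / 7904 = 21.80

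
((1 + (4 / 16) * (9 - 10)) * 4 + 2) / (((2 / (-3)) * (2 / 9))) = -135 / 4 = -33.75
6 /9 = 2 /3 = 0.67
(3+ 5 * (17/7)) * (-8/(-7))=848/49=17.31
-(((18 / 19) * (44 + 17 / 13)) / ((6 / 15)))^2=-1946025 / 169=-11514.94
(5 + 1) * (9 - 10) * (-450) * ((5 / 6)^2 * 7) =13125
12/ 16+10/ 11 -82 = -80.34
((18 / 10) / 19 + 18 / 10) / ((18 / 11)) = 22 / 19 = 1.16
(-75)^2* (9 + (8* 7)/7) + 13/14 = 1338763/14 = 95625.93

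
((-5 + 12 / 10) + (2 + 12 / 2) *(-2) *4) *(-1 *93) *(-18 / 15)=-189162 / 25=-7566.48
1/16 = 0.06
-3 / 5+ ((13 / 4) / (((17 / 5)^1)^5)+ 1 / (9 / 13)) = 0.85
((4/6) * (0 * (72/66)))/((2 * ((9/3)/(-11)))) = 0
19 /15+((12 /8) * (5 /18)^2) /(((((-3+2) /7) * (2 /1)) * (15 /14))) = 2879 /3240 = 0.89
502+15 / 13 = 6541 / 13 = 503.15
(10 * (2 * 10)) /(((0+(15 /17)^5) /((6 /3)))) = 22717712 /30375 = 747.91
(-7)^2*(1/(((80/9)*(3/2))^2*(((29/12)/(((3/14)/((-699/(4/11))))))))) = -189/14865400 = -0.00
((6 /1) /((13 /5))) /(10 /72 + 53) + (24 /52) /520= 286539 /6465940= 0.04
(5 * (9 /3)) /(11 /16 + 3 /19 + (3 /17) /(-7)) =542640 /29671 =18.29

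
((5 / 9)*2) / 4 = 5 / 18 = 0.28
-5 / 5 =-1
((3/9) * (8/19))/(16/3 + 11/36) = 96/3857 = 0.02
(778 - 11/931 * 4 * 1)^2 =524572827076/866761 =605210.46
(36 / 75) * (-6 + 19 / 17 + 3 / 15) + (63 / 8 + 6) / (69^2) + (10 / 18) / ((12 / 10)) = -432604739 / 242811000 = -1.78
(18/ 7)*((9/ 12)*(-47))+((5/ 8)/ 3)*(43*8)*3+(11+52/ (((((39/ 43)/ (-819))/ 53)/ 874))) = -30451339753/ 14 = -2175095696.64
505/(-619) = -505/619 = -0.82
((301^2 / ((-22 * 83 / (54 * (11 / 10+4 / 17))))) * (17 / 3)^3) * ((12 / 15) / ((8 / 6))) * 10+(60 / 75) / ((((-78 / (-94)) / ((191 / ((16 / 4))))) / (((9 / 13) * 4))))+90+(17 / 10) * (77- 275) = -602709295902 / 154297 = -3906163.41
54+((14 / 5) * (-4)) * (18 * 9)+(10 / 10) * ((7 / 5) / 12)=-105617 / 60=-1760.28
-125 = -125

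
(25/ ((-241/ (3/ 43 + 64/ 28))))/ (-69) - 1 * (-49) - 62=-65051552/ 5005329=-13.00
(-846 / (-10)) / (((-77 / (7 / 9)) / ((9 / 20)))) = -423 / 1100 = -0.38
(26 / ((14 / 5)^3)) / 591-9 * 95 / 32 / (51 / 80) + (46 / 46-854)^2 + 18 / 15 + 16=50146870037279 / 68922420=727584.29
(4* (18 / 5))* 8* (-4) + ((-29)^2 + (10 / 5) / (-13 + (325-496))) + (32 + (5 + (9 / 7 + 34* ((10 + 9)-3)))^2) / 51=7263199733 / 1149540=6318.35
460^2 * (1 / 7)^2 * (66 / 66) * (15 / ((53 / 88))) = 279312000 / 2597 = 107551.79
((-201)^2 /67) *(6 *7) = 25326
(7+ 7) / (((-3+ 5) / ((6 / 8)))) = 21 / 4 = 5.25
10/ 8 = 5/ 4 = 1.25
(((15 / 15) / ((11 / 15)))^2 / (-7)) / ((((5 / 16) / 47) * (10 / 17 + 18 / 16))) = -4602240 / 197351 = -23.32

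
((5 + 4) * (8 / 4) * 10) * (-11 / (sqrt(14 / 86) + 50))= -1419000 / 35831 + 660 * sqrt(301) / 35831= -39.28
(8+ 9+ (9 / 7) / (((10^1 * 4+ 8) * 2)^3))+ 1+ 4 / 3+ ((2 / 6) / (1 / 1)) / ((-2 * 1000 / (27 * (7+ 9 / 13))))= 287733099 / 14909440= 19.30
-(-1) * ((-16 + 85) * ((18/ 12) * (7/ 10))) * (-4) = -1449/ 5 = -289.80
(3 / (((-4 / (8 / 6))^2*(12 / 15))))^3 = 125 / 1728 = 0.07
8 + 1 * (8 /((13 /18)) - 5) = 183 /13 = 14.08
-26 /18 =-13 /9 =-1.44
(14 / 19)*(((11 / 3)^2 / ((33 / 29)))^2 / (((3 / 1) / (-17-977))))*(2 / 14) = -202300868 / 41553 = -4868.50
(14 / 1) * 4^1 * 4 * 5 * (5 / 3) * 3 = 5600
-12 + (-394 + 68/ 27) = -10894/ 27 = -403.48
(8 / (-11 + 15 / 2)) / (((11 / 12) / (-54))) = 10368 / 77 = 134.65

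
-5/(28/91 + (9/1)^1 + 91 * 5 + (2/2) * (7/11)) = -0.01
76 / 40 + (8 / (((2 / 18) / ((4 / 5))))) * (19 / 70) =6137 / 350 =17.53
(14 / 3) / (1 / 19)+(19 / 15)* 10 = 304 / 3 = 101.33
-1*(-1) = 1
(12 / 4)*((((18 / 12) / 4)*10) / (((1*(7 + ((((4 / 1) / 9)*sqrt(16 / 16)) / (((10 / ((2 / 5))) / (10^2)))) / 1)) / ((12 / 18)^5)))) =0.17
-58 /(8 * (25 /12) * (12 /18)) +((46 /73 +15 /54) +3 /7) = -446507 /114975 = -3.88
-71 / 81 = -0.88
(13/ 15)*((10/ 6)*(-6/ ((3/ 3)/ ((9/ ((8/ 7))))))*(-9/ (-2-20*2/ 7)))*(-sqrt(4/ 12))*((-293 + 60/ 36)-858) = -274547*sqrt(3)/ 9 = -52836.59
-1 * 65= -65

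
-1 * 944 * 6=-5664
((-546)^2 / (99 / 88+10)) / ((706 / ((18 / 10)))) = 10732176 / 157085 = 68.32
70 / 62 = 35 / 31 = 1.13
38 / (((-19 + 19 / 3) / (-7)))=21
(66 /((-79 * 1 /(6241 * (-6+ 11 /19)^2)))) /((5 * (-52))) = 27657663 /46930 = 589.34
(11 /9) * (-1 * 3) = -11 /3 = -3.67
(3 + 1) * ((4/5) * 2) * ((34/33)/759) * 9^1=1088/13915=0.08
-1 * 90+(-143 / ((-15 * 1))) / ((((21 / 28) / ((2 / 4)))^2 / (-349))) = -1568.73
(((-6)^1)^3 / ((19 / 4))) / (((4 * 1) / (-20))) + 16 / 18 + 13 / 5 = 197383 / 855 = 230.86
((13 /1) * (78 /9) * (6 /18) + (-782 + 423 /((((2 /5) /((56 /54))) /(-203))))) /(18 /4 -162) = 804124 /567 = 1418.21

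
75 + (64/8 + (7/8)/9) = 5983/72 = 83.10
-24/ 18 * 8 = -32/ 3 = -10.67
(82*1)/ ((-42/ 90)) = -1230/ 7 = -175.71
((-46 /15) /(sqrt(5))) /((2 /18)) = -138 * sqrt(5) /25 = -12.34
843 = 843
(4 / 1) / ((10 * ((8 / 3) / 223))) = 33.45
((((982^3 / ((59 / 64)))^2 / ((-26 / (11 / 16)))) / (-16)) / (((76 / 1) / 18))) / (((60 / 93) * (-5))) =-2752110169720038363456 / 21495175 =-128033857352640.23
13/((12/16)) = 52/3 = 17.33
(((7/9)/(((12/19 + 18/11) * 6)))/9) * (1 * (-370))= -270655/115182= -2.35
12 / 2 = 6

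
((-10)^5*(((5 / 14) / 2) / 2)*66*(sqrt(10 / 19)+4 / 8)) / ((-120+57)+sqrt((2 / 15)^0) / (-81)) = 3796875 / 812+3796875*sqrt(190) / 7714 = 11460.54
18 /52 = 9 /26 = 0.35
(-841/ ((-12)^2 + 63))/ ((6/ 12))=-1682/ 207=-8.13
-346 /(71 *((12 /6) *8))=-173 /568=-0.30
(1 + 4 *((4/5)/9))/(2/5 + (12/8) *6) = 61/423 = 0.14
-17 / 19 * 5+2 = -47 / 19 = -2.47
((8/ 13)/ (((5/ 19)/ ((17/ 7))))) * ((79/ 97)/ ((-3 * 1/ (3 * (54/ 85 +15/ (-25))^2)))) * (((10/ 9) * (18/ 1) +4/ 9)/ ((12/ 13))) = -552368/ 4328625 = -0.13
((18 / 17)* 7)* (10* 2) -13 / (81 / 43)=194617 / 1377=141.33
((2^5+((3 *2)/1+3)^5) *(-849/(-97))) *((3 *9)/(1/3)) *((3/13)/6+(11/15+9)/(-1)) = -5120660337903/12610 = -406079328.94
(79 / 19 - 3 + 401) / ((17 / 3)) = 22923 / 323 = 70.97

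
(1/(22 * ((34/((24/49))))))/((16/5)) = 15/73304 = 0.00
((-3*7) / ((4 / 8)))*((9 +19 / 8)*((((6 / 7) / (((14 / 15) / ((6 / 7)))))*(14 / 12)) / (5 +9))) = -1755 / 56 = -31.34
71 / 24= 2.96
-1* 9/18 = -1/2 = -0.50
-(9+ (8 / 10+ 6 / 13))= -667 / 65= -10.26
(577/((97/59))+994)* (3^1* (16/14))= 3131064/679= 4611.29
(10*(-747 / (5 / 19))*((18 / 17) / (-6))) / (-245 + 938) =9462 / 1309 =7.23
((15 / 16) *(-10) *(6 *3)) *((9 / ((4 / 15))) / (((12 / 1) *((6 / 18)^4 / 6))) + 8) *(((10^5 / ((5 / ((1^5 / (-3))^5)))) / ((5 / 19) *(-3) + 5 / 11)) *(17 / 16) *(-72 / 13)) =122123271875 / 364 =335503494.16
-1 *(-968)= 968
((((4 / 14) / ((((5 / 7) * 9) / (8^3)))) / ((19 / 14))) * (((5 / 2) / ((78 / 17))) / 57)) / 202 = 30464 / 38393433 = 0.00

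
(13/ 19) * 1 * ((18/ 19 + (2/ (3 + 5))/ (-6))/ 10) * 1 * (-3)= -5369/ 28880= -0.19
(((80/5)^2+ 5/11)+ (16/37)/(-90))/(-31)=-4696877/567765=-8.27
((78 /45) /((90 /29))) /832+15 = 648029 /43200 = 15.00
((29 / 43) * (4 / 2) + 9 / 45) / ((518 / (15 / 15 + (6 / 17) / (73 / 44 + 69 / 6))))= 30321 / 9875810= 0.00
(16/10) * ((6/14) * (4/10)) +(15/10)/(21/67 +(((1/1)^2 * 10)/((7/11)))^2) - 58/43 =-1.07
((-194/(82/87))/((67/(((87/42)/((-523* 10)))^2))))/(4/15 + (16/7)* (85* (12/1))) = -0.00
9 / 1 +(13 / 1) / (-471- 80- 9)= 5027 / 560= 8.98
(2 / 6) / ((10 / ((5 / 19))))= 1 / 114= 0.01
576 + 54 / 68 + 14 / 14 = 19645 / 34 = 577.79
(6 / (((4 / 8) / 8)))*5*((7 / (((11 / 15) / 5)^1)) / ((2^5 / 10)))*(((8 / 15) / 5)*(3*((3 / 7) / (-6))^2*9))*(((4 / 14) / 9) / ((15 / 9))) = 2.00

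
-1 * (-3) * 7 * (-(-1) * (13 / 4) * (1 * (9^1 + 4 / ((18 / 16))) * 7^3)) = 3527069 / 12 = 293922.42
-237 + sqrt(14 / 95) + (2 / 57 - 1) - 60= -16984 / 57 + sqrt(1330) / 95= -297.58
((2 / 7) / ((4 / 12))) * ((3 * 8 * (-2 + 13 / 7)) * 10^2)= -14400 / 49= -293.88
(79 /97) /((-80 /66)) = -2607 /3880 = -0.67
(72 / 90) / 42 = 2 / 105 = 0.02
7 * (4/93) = 28/93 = 0.30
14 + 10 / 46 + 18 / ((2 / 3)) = 948 / 23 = 41.22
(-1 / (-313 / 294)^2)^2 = 7471182096 / 9597924961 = 0.78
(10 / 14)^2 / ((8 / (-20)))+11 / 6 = 82 / 147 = 0.56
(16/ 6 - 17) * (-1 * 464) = 19952/ 3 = 6650.67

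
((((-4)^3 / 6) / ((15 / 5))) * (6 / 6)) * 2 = -64 / 9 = -7.11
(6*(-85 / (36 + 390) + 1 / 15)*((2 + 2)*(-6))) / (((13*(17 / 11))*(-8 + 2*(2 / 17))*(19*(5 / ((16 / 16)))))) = -566 / 438425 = -0.00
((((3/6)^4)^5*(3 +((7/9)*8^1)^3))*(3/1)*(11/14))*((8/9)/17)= 115049/4013162496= 0.00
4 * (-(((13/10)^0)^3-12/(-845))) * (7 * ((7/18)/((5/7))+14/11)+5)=-30068702/418275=-71.89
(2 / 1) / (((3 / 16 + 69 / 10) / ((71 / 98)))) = 5680 / 27783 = 0.20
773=773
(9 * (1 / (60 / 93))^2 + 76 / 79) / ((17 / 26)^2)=120610399 / 2283100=52.83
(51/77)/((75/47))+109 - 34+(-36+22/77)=76424/1925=39.70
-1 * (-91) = 91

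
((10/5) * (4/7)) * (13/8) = 13/7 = 1.86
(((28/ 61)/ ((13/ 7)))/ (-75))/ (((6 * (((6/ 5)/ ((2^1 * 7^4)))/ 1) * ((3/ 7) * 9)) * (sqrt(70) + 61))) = -1647086/ 173002635 + 1647086 * sqrt(70)/ 10553160735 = -0.01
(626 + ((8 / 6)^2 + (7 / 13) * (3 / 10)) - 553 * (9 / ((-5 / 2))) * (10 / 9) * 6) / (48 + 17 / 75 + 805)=81314645 / 4991376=16.29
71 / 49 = 1.45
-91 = -91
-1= -1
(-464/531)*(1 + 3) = -3.50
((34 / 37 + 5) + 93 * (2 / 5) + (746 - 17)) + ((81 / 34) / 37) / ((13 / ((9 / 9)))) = 63136569 / 81770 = 772.12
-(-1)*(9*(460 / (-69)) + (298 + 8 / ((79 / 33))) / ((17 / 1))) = -56774 / 1343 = -42.27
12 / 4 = 3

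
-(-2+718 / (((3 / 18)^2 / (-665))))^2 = -295459039522084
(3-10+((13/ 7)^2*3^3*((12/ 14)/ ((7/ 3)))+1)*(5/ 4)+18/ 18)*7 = 365051/ 1372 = 266.07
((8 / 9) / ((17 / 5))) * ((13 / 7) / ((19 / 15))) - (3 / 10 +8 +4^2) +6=-1215289 / 67830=-17.92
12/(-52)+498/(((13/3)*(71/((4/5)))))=4911/4615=1.06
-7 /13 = -0.54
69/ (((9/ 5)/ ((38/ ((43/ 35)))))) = 152950/ 129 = 1185.66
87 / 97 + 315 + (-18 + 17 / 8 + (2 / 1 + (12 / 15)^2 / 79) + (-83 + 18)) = 363272191 / 1532600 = 237.03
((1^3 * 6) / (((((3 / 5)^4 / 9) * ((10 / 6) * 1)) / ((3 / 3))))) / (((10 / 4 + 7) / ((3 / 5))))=300 / 19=15.79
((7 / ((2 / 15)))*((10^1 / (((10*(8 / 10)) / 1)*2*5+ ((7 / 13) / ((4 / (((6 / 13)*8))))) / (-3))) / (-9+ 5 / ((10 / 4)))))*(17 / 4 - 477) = 23968425 / 53968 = 444.12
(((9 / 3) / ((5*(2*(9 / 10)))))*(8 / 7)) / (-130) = -4 / 1365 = -0.00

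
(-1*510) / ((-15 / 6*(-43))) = -204 / 43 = -4.74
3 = 3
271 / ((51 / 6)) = 31.88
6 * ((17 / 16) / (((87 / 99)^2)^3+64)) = 65864866419 / 665990186696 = 0.10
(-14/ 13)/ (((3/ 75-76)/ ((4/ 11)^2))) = 5600/ 2987127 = 0.00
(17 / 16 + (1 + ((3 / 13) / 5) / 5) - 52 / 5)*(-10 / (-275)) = -3937 / 13000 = -0.30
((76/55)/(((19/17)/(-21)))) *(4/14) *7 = -51.93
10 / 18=5 / 9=0.56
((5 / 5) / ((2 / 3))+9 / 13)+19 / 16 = 703 / 208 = 3.38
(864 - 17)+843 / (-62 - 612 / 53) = 3256927 / 3898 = 835.54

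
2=2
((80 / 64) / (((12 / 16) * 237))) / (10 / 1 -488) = -5 / 339858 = -0.00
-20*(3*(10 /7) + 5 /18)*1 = -5750 /63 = -91.27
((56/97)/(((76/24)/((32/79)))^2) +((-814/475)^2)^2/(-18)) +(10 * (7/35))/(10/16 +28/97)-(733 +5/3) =-144132486290629893483644/196647803564248828125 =-732.95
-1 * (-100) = 100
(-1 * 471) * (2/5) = -942/5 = -188.40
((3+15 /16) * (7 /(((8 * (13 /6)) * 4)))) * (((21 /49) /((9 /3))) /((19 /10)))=945 /31616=0.03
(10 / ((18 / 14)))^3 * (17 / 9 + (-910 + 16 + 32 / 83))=-228478817000 / 544563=-419563.61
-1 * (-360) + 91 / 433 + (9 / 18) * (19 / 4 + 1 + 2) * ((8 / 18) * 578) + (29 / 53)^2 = 1355.95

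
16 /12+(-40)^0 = 7 /3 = 2.33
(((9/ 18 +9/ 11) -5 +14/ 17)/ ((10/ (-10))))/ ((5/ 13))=13897/ 1870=7.43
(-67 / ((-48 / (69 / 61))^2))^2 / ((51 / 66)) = 13818268739 / 7712908804096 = 0.00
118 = 118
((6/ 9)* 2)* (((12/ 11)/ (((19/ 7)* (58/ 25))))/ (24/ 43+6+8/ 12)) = 45150/ 1412213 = 0.03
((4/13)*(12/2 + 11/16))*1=107/52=2.06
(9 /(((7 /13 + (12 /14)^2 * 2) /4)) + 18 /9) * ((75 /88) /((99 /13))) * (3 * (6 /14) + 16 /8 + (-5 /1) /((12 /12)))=-4142125 /1083313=-3.82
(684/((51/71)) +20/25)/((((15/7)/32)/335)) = 1215768064/255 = 4767717.90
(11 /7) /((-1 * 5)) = -11 /35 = -0.31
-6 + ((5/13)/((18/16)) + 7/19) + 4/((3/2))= -5831/2223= -2.62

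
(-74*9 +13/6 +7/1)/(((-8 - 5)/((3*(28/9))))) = 55174/117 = 471.57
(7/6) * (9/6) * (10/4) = 35/8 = 4.38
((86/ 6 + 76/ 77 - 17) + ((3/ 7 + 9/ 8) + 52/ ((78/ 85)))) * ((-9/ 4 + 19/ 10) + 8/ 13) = 2403201/ 160160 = 15.01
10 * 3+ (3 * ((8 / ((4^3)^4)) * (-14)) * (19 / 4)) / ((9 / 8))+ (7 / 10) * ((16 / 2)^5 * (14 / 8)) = 315916025191 / 7864320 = 40170.80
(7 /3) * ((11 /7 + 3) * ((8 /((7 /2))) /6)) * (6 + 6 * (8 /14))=5632 /147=38.31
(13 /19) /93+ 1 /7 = 1858 /12369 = 0.15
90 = 90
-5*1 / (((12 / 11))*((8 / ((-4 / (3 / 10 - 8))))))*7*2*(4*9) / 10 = -15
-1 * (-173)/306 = 173/306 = 0.57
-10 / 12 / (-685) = 1 / 822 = 0.00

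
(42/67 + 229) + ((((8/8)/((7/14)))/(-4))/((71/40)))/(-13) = 14201695/61841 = 229.65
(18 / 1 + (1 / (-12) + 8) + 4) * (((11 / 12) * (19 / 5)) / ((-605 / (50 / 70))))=-6821 / 55440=-0.12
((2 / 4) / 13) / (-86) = -1 / 2236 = -0.00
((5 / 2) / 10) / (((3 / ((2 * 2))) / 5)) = 1.67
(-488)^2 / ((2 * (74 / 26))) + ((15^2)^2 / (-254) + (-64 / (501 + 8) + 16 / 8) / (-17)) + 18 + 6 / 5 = 16937469788399 / 406604470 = 41655.89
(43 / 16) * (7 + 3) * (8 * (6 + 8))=3010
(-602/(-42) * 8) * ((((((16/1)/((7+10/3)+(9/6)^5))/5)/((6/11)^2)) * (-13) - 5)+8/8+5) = -60381976/77445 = -779.68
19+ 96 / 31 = 685 / 31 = 22.10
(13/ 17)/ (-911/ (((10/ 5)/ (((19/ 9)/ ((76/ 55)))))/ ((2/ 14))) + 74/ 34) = -6552/ 833137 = -0.01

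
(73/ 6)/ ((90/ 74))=2701/ 270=10.00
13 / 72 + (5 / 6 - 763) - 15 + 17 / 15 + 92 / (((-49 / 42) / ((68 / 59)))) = -128866751 / 148680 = -866.74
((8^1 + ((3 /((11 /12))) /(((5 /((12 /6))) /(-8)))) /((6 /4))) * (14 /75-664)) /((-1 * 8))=31682 /375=84.49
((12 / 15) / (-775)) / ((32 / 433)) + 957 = 956.99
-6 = -6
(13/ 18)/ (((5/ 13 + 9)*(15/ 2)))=0.01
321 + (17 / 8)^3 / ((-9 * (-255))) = 22187809 / 69120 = 321.00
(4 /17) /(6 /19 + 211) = 76 /68255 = 0.00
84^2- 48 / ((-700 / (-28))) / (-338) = 29811624 / 4225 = 7056.01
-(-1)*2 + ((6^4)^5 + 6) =3656158440062984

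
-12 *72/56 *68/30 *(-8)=9792/35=279.77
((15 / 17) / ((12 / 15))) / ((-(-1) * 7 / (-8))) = -150 / 119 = -1.26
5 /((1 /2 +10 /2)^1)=10 /11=0.91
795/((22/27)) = 21465/22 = 975.68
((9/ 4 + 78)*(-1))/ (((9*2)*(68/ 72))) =-321/ 68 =-4.72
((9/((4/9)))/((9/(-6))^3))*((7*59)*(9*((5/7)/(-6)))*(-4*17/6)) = -30090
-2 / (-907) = 2 / 907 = 0.00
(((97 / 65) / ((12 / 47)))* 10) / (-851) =-4559 / 66378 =-0.07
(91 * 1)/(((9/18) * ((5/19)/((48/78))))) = 2128/5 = 425.60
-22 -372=-394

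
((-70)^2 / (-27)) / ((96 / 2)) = -1225 / 324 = -3.78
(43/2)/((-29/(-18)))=387/29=13.34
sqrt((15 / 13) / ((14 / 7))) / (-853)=-0.00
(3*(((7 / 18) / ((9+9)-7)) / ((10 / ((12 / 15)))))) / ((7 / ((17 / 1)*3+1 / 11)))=562 / 9075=0.06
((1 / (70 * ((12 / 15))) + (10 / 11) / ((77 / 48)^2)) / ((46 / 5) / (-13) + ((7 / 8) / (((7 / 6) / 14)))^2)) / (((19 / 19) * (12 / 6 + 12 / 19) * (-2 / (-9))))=22655529 / 3910531240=0.01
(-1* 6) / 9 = -2 / 3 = -0.67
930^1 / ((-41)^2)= 930 / 1681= 0.55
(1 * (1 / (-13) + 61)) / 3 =264 / 13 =20.31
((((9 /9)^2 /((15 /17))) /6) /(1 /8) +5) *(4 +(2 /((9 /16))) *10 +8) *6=1857.84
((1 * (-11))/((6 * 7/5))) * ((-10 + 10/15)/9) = 110/81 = 1.36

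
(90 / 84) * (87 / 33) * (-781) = -30885 / 14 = -2206.07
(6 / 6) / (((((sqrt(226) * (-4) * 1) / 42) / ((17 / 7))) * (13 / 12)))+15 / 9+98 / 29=439 / 87- 153 * sqrt(226) / 1469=3.48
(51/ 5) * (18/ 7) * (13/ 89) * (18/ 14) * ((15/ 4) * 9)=166.24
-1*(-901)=901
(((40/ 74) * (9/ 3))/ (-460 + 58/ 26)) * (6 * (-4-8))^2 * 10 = -40435200/ 220187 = -183.64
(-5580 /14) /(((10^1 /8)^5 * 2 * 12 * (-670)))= 11904 /1465625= 0.01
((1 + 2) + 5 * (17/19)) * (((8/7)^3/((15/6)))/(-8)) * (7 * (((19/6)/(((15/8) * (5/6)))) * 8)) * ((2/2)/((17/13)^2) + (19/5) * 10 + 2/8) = -13055602688/5310375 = -2458.51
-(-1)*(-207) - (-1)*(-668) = -875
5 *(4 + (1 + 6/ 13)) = 355/ 13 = 27.31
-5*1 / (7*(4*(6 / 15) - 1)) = -25 / 21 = -1.19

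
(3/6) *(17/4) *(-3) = -6.38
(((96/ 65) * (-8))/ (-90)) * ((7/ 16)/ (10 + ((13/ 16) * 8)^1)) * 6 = 0.02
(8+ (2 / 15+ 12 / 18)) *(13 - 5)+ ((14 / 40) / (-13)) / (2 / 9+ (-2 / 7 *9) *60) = 70.40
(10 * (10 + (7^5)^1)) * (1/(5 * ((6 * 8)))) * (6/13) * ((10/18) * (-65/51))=-420425/1836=-228.99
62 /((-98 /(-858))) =26598 /49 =542.82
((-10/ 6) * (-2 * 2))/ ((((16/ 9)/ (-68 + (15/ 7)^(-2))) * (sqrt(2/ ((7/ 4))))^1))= -15251 * sqrt(14)/ 240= -237.77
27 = 27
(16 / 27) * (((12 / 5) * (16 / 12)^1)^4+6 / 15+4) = 364192 / 5625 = 64.75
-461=-461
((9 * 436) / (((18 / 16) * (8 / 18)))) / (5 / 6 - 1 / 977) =9429.18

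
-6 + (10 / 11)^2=-626 / 121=-5.17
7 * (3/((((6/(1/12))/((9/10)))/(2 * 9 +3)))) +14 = 1561/80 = 19.51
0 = 0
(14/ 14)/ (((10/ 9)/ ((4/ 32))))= 9/ 80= 0.11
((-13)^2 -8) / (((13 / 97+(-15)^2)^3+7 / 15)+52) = 2204105295 / 156218276060731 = 0.00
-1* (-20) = 20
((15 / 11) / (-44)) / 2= -15 / 968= -0.02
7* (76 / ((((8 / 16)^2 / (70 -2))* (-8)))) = -18088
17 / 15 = 1.13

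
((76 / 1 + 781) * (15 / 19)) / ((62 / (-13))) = -167115 / 1178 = -141.86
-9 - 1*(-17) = 8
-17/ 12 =-1.42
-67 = -67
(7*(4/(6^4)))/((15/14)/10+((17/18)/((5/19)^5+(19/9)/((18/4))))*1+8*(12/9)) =660414209/390703634649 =0.00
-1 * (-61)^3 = 226981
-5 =-5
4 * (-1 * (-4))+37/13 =245/13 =18.85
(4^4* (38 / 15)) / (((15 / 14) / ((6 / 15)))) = 272384 / 1125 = 242.12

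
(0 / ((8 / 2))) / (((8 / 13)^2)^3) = 0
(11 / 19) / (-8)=-11 / 152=-0.07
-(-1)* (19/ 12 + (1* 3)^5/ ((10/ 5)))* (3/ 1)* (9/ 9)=1477/ 4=369.25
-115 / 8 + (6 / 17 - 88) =-13875 / 136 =-102.02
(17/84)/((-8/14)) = -17/48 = -0.35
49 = 49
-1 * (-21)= 21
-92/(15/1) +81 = 1123/15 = 74.87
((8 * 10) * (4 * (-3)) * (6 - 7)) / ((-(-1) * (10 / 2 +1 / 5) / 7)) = 16800 / 13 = 1292.31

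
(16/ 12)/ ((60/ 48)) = 16/ 15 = 1.07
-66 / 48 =-11 / 8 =-1.38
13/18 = 0.72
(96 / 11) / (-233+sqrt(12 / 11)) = -22368 / 597167 - 192 * sqrt(33) / 6568837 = -0.04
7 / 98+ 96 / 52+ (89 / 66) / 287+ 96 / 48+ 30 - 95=-61.08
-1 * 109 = -109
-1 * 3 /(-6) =1 /2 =0.50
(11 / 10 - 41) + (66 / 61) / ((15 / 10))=-23899 / 610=-39.18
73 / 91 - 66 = -5933 / 91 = -65.20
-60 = -60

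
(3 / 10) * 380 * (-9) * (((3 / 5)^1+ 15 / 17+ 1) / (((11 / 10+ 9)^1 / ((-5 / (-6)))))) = -360810 / 1717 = -210.14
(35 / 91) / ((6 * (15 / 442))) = 17 / 9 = 1.89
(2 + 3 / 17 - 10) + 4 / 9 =-1129 / 153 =-7.38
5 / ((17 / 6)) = 30 / 17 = 1.76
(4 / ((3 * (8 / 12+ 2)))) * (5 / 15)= 1 / 6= 0.17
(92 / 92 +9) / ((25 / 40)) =16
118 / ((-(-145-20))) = 0.72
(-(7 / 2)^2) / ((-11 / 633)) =31017 / 44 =704.93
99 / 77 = 9 / 7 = 1.29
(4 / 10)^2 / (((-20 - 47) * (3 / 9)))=-12 / 1675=-0.01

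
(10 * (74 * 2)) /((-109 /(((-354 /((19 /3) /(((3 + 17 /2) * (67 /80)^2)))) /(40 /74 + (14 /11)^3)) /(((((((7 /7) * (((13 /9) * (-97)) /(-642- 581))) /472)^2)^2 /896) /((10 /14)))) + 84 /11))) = 4522897496563693742309307897551779084704 /10425855591315708401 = 433815475089744560450.98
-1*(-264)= 264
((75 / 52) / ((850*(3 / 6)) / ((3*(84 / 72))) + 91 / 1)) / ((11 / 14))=3675 / 425282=0.01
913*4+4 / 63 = 230080 / 63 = 3652.06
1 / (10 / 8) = 4 / 5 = 0.80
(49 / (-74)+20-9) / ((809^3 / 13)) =9945 / 39181159546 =0.00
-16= -16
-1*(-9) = 9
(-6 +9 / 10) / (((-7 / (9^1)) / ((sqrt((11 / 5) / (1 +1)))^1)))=459 * sqrt(110) / 700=6.88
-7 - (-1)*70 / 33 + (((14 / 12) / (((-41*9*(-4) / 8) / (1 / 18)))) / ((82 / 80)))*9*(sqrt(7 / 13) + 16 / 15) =-7302379 / 1497771 + 140*sqrt(91) / 590031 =-4.87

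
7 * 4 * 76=2128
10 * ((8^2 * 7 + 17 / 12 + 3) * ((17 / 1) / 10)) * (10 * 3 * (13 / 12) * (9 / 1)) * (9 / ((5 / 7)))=226763901 / 8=28345487.62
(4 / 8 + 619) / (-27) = -413 / 18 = -22.94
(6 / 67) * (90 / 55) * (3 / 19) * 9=2916 / 14003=0.21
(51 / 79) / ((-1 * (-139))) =51 / 10981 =0.00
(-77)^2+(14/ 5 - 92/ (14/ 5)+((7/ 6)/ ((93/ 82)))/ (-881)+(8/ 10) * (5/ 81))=456739323568/ 77426685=5898.99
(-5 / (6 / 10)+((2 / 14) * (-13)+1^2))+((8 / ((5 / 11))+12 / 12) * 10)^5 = 4675025841503 / 21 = 222620278166.81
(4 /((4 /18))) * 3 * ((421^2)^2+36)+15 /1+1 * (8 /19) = 32231145792335 /19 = 1696376094333.42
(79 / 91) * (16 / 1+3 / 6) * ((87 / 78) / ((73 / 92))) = 1738869 / 86359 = 20.14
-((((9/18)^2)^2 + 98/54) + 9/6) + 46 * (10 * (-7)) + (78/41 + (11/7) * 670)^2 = 39472475165261/35583408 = 1109294.40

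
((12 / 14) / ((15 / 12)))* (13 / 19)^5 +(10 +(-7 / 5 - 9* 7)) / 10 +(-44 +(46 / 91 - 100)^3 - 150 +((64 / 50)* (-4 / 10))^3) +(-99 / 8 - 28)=-985151.54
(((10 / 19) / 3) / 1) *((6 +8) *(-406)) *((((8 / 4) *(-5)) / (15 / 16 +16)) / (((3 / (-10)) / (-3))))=90944000 / 15447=5887.49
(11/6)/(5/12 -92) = -22/1099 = -0.02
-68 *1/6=-34/3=-11.33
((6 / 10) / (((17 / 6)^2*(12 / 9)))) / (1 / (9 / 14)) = 729 / 20230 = 0.04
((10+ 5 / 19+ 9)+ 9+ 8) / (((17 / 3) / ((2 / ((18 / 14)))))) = 9646 / 969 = 9.95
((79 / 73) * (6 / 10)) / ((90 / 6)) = 79 / 1825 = 0.04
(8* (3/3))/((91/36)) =288/91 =3.16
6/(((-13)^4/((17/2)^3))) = 14739/114244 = 0.13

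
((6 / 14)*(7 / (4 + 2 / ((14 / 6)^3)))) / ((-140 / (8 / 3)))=-49 / 3565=-0.01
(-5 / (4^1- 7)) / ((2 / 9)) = 15 / 2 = 7.50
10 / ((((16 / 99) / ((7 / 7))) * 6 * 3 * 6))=55 / 96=0.57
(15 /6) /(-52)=-5 /104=-0.05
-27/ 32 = -0.84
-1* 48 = -48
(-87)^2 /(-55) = -7569 /55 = -137.62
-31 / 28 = -1.11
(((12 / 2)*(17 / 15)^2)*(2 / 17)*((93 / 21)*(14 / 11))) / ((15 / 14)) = 59024 / 12375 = 4.77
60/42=1.43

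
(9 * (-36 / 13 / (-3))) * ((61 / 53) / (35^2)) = 6588 / 844025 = 0.01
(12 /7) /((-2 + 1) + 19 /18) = 216 /7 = 30.86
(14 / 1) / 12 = 7 / 6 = 1.17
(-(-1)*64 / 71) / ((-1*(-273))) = 64 / 19383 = 0.00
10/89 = 0.11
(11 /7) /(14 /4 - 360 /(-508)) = 2794 /7483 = 0.37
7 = 7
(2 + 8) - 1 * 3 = 7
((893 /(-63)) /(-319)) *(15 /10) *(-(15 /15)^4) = -0.07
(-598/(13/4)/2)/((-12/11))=253/3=84.33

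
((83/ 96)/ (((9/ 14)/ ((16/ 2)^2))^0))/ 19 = 83/ 1824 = 0.05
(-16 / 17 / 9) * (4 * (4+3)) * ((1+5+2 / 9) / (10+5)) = -25088 / 20655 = -1.21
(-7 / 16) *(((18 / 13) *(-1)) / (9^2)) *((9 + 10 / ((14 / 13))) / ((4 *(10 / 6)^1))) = 4 / 195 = 0.02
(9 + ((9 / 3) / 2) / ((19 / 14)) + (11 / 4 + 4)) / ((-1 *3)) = -5.62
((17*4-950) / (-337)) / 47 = 882 / 15839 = 0.06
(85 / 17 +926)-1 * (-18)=949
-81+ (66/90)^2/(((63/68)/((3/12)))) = -1146118/14175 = -80.85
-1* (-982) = 982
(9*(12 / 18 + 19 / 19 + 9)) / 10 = 48 / 5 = 9.60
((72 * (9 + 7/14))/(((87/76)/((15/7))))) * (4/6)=173280/203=853.60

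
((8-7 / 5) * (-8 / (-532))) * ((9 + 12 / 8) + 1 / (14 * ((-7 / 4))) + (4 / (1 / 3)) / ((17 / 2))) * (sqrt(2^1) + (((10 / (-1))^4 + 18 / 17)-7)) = 652641 * sqrt(2) / 553945 + 110883053259 / 9417065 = 11776.36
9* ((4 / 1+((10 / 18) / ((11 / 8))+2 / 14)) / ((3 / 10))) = 31510 / 231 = 136.41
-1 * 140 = -140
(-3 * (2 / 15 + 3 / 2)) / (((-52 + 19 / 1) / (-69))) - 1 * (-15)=523 / 110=4.75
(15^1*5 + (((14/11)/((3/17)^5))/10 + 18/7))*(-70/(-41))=153660376/109593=1402.10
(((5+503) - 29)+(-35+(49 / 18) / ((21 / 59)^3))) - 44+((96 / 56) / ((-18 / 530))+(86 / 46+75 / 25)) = 32453581 / 78246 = 414.76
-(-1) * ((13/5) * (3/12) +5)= 5.65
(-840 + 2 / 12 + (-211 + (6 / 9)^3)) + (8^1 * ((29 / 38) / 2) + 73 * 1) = -999821 / 1026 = -974.48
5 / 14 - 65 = -905 / 14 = -64.64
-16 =-16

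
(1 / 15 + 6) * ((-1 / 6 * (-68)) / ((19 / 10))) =6188 / 171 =36.19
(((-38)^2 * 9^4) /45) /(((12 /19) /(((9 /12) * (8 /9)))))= 1111158 /5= 222231.60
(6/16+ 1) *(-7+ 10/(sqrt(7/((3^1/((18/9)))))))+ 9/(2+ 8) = -349/40+ 55 *sqrt(42)/56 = -2.36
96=96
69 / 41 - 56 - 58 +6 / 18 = -13774 / 123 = -111.98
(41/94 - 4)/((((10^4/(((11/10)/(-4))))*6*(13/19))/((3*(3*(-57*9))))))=-21550617/195520000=-0.11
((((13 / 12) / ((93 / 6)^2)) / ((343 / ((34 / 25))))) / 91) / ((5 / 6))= 68 / 288420125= 0.00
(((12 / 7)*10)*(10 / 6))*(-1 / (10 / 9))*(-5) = 900 / 7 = 128.57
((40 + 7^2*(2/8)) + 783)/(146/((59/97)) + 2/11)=2168309/623600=3.48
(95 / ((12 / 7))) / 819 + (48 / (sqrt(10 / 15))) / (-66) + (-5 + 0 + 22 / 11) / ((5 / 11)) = -45857 / 7020 - 4*sqrt(6) / 11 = -7.42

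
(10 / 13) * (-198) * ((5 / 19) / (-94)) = 4950 / 11609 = 0.43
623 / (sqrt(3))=623 *sqrt(3) / 3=359.69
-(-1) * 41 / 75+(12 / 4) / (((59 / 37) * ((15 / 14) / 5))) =41269 / 4425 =9.33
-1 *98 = -98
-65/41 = -1.59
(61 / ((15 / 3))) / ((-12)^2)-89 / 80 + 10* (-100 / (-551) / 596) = -3028663 / 2955564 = -1.02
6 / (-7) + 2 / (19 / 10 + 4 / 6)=-6 / 77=-0.08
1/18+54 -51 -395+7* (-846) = -113651/18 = -6313.94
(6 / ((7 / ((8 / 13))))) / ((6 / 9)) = 72 / 91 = 0.79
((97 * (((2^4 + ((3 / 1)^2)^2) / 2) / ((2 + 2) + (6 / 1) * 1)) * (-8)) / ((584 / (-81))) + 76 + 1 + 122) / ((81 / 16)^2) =67370816 / 2394765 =28.13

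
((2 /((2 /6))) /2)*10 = 30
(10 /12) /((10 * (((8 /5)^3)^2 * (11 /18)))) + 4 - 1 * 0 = 23115547 /5767168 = 4.01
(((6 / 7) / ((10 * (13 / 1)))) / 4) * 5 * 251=753 / 364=2.07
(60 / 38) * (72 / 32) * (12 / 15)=54 / 19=2.84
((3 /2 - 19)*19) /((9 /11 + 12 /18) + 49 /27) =-100.77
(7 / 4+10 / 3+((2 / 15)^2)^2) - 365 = -359.92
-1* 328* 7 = -2296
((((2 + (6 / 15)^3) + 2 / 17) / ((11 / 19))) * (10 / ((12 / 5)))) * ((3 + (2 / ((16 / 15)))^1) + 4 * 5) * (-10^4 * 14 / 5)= -10935919.07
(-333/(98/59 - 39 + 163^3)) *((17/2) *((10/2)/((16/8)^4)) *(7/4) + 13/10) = -74796129/163527596800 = -0.00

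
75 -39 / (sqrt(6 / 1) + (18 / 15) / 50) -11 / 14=32533883 / 437458 -203125 * sqrt(6) / 31247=58.45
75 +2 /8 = 301 /4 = 75.25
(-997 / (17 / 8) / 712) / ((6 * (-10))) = 997 / 90780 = 0.01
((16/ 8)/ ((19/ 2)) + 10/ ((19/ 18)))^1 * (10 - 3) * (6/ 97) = 4.19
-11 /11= -1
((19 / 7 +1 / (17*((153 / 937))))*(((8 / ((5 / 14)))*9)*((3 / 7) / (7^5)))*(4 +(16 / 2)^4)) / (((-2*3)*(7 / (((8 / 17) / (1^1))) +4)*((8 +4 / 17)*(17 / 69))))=-10135152768 / 35938592977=-0.28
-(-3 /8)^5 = 243 /32768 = 0.01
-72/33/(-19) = 24/209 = 0.11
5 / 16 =0.31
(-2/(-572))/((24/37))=37/6864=0.01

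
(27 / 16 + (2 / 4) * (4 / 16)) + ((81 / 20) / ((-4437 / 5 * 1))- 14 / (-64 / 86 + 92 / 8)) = 0.51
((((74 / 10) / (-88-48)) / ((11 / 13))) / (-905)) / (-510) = -481 / 3452394000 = -0.00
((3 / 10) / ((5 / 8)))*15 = 36 / 5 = 7.20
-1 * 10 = -10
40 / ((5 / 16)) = 128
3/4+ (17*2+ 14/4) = 153/4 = 38.25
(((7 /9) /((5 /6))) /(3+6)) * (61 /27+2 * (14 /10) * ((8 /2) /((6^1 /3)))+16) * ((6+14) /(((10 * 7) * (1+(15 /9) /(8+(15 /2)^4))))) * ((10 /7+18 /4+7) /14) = 0.65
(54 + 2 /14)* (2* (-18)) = -13644 /7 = -1949.14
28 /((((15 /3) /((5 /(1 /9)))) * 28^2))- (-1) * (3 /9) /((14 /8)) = 43 /84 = 0.51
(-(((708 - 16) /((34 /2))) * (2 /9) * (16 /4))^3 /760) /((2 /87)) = -2711.38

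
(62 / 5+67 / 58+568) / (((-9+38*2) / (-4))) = -337302 / 9715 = -34.72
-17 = -17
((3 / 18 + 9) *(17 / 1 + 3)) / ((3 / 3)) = 550 / 3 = 183.33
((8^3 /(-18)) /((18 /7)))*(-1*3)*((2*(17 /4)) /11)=7616 /297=25.64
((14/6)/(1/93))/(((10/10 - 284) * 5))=-217/1415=-0.15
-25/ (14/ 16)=-200/ 7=-28.57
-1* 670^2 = -448900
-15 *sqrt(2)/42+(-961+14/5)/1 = -4791/5-5 *sqrt(2)/14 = -958.71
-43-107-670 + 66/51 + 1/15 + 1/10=-83491/102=-818.54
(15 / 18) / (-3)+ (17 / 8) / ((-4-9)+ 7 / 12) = -602 / 1341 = -0.45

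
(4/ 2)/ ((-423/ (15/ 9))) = -10/ 1269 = -0.01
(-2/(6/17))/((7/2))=-34/21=-1.62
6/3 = 2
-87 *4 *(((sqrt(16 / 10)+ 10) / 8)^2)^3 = -2712.73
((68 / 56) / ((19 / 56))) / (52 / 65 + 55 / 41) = 13940 / 8341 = 1.67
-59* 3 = -177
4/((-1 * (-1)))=4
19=19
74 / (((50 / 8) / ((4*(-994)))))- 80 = -1178896 / 25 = -47155.84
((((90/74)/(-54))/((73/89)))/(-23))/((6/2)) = 445/1118214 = 0.00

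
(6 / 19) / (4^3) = 3 / 608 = 0.00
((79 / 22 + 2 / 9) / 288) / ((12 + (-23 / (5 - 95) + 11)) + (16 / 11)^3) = 456775 / 908473824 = 0.00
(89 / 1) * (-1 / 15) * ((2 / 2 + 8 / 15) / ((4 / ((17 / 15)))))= -34799 / 13500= -2.58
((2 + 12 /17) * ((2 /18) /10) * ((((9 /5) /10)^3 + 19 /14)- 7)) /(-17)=6673243 /669375000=0.01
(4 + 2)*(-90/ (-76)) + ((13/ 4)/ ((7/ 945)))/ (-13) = -2025/ 76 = -26.64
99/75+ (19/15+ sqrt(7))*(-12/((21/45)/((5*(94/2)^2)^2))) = -21958564500*sqrt(7)/7-695354542269/175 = -12273011786.53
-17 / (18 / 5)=-85 / 18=-4.72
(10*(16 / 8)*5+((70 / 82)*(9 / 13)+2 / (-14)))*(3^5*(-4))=-364278384 / 3731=-97635.59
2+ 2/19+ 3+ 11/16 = 1761/304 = 5.79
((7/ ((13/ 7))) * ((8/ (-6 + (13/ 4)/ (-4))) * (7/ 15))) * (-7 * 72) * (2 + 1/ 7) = 3161088/ 1417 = 2230.83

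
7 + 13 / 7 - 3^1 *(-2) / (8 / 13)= 18.61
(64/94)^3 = 32768/103823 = 0.32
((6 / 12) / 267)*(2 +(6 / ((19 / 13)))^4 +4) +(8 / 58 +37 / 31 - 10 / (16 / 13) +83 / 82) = -17915126821935 / 3420093238168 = -5.24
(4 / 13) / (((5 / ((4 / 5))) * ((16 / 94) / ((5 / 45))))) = 94 / 2925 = 0.03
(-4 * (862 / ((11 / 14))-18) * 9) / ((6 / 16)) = -1139520 / 11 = -103592.73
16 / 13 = 1.23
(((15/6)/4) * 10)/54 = 25/216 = 0.12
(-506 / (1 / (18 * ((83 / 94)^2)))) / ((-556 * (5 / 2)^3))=31372506 / 38381375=0.82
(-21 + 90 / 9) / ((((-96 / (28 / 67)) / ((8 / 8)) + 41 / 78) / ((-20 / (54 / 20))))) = -400400 / 1126233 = -0.36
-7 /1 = -7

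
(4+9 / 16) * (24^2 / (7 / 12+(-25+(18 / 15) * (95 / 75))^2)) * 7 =137970000 / 4139203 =33.33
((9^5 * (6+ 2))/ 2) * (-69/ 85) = -16297524/ 85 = -191735.58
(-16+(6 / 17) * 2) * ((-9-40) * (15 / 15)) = 12740 / 17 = 749.41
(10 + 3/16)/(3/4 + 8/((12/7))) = 489/260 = 1.88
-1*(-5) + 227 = 232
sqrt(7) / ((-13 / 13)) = -sqrt(7) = -2.65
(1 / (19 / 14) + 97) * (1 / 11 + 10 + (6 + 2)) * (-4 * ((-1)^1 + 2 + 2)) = -21217.78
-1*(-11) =11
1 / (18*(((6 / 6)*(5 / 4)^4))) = 128 / 5625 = 0.02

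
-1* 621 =-621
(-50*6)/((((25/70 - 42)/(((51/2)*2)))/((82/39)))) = 5854800/7579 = 772.50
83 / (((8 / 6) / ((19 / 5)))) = 236.55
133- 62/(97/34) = 10793/97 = 111.27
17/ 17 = 1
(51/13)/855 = 17/3705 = 0.00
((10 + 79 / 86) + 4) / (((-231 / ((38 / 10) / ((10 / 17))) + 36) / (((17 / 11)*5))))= 35224765 / 73788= 477.38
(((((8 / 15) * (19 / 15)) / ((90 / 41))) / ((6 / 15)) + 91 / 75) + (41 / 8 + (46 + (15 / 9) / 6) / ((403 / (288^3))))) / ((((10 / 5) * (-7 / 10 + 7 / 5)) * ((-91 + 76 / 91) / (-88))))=39399324892037 / 20602755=1912332.84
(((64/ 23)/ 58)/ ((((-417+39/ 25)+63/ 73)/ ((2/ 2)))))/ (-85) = 11680/ 8579121417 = 0.00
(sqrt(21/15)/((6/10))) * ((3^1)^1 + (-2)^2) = 7 * sqrt(35)/3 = 13.80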